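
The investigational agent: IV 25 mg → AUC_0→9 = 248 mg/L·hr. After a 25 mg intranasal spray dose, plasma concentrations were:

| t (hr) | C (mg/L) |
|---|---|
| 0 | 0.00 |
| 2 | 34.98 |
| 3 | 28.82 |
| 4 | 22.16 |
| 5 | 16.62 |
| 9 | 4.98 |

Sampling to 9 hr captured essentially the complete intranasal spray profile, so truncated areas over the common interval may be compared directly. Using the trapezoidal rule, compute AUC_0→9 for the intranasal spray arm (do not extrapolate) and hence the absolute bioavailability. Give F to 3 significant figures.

Trapezoidal AUC_0→9 (intranasal spray):
  [0→2]: (0.00+34.98)/2 × 2 = 34.98
  [2→3]: (34.98+28.82)/2 × 1 = 31.9
  [3→4]: (28.82+22.16)/2 × 1 = 25.49
  [4→5]: (22.16+16.62)/2 × 1 = 19.39
  [5→9]: (16.62+4.98)/2 × 4 = 43.2
  Sum = 154.96 mg/L·hr
F = (AUC_ev/D_ev)/(AUC_iv/D_iv) = (154.96/25)/(248/25) = 6.1984/9.92 = 0.6248

F = 0.625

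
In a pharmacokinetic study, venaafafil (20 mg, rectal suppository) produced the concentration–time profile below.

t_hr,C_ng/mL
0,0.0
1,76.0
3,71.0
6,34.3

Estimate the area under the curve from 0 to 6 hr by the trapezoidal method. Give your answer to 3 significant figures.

AUC = 343 ng/mL·hr

Trapezoidal AUC_0→6:
  [0→1]: (0.0+76.0)/2 × 1 = 38.0
  [1→3]: (76.0+71.0)/2 × 2 = 147.0
  [3→6]: (71.0+34.3)/2 × 3 = 157.95
  Sum = 342.95 ng/mL·hr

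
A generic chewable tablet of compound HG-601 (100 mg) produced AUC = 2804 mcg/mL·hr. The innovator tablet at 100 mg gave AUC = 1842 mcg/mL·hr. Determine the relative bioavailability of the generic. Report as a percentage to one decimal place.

F_rel = (AUC_test/D_test) / (AUC_ref/D_ref)
      = (2804/100) / (1842/100)
      = 28.04 / 18.42 = 1.5223 = 152.23%

F_rel = 152.2%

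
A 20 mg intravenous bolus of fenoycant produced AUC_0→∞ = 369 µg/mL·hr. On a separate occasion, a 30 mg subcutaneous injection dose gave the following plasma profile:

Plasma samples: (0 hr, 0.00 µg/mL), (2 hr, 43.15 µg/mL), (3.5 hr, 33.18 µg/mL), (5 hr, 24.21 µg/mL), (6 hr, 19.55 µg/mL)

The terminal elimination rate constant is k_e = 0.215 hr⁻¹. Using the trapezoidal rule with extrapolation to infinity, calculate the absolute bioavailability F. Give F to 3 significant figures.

F = 0.463

Trapezoidal AUC_0→6 (subcutaneous injection):
  [0→2]: (0.00+43.15)/2 × 2 = 43.15
  [2→3.5]: (43.15+33.18)/2 × 1.5 = 57.2475
  [3.5→5]: (33.18+24.21)/2 × 1.5 = 43.0425
  [5→6]: (24.21+19.55)/2 × 1 = 21.88
  Sum = 165.32 µg/mL·hr
Tail: C_last/k_e = 19.55/0.215 = 90.930
AUC_0→∞ (subcutaneous injection) = 165.32 + 90.930 = 256.25 µg/mL·hr
F = (AUC_ev/D_ev)/(AUC_iv/D_iv) = (256.25/30)/(369/20) = 8.54167/18.45 = 0.4630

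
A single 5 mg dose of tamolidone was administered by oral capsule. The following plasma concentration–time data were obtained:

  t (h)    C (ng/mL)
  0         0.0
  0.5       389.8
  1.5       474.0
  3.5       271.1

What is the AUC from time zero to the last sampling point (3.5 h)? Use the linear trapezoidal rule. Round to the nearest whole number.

AUC = 1274 ng/mL·h

Trapezoidal AUC_0→3.5:
  [0→0.5]: (0.0+389.8)/2 × 0.5 = 97.45
  [0.5→1.5]: (389.8+474.0)/2 × 1 = 431.9
  [1.5→3.5]: (474.0+271.1)/2 × 2 = 745.1
  Sum = 1274.45 ng/mL·h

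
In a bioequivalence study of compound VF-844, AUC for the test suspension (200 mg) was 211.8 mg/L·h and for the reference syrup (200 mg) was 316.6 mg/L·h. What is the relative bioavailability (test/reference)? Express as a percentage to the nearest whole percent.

F_rel = 67%

F_rel = (AUC_test/D_test) / (AUC_ref/D_ref)
      = (211.8/200) / (316.6/200)
      = 1.059 / 1.583 = 0.6690 = 66.90%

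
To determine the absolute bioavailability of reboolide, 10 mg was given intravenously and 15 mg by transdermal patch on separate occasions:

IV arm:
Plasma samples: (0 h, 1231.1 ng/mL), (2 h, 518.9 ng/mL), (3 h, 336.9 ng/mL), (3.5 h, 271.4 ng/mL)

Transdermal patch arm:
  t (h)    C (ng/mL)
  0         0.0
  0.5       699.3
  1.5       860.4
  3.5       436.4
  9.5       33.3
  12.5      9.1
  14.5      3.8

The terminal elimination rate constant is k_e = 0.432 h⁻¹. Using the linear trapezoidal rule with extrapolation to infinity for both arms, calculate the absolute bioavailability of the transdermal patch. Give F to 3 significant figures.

Trapezoidal AUC_0→3.5 (IV):
  [0→2]: (1231.1+518.9)/2 × 2 = 1750.0
  [2→3]: (518.9+336.9)/2 × 1 = 427.9
  [3→3.5]: (336.9+271.4)/2 × 0.5 = 152.075
  Sum = 2329.975 ng/mL·h
IV tail: 271.4/0.432 = 628.241; AUC_iv,0→∞ = 2329.975 + 628.241 = 2958.216 ng/mL·h
Trapezoidal AUC_0→14.5 (transdermal patch):
  [0→0.5]: (0.0+699.3)/2 × 0.5 = 174.825
  [0.5→1.5]: (699.3+860.4)/2 × 1 = 779.85
  [1.5→3.5]: (860.4+436.4)/2 × 2 = 1296.8
  [3.5→9.5]: (436.4+33.3)/2 × 6 = 1409.1
  [9.5→12.5]: (33.3+9.1)/2 × 3 = 63.6
  [12.5→14.5]: (9.1+3.8)/2 × 2 = 12.9
  Sum = 3737.075 ng/mL·h
transdermal patch tail: 3.8/0.432 = 8.796; AUC_ev,0→∞ = 3737.075 + 8.796 = 3745.871 ng/mL·h
F = (AUC_ev/D_ev)/(AUC_iv/D_iv) = (3745.871/15)/(2958.216/10) = 249.725/295.8216 = 0.8442

F = 0.844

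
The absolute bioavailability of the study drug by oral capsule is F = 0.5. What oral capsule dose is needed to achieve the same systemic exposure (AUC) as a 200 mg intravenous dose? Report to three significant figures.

D_oral = 400 mg

For equal systemic exposure: F × D_ev = D_iv
D_ev = D_iv / F = 200 / 0.5 = 400 mg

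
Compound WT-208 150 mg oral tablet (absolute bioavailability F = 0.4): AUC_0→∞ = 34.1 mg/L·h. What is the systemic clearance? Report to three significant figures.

CL = 1.76 L/h

CL = F × Dose / AUC_0→∞
   = 0.4 × 150 / 34.1 = 1.75953 L/h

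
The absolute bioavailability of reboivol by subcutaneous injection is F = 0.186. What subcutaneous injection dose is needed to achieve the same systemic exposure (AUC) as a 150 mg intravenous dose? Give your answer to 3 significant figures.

For equal systemic exposure: F × D_ev = D_iv
D_ev = D_iv / F = 150 / 0.186 = 806.452 mg

D_subcutaneous = 806 mg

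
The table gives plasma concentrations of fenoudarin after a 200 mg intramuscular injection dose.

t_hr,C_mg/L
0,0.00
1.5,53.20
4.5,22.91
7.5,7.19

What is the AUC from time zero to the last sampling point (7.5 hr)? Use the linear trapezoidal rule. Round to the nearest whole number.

Trapezoidal AUC_0→7.5:
  [0→1.5]: (0.00+53.20)/2 × 1.5 = 39.9
  [1.5→4.5]: (53.20+22.91)/2 × 3 = 114.165
  [4.5→7.5]: (22.91+7.19)/2 × 3 = 45.15
  Sum = 199.215 mg/L·hr

AUC = 199 mg/L·hr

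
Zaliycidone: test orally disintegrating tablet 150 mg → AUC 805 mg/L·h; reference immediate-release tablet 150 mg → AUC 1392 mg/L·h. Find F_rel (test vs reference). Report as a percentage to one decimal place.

F_rel = (AUC_test/D_test) / (AUC_ref/D_ref)
      = (805/150) / (1392/150)
      = 5.36667 / 9.28 = 0.5783 = 57.83%

F_rel = 57.8%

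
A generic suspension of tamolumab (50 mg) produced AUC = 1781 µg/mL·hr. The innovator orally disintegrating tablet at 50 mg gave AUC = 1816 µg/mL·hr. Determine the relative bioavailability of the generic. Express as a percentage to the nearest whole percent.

F_rel = (AUC_test/D_test) / (AUC_ref/D_ref)
      = (1781/50) / (1816/50)
      = 35.62 / 36.32 = 0.9807 = 98.07%

F_rel = 98%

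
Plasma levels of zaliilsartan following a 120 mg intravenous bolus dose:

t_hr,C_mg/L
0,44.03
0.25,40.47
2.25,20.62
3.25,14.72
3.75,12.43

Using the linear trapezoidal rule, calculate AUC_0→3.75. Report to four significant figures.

Trapezoidal AUC_0→3.75:
  [0→0.25]: (44.03+40.47)/2 × 0.25 = 10.5625
  [0.25→2.25]: (40.47+20.62)/2 × 2 = 61.09
  [2.25→3.25]: (20.62+14.72)/2 × 1 = 17.67
  [3.25→3.75]: (14.72+12.43)/2 × 0.5 = 6.7875
  Sum = 96.11 mg/L·hr

AUC = 96.11 mg/L·hr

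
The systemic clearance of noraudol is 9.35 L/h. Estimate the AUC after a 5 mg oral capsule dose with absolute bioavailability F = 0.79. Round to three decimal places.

AUC_0→∞ = F × Dose / CL
        = 0.79 × 5 / 9.35 = 0.42246 mg/L·h

AUC = 0.422 mg/L·h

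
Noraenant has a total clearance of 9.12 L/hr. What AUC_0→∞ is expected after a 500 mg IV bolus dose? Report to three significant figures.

AUC_0→∞ = Dose_iv / CL
        = 500 / 9.12 = 54.8246 mg/L·hr

AUC = 54.8 mg/L·hr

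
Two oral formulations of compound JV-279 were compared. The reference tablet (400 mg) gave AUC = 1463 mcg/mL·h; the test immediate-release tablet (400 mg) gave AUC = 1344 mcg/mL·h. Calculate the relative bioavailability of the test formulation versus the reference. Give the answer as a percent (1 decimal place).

F_rel = 91.9%

F_rel = (AUC_test/D_test) / (AUC_ref/D_ref)
      = (1344/400) / (1463/400)
      = 3.36 / 3.6575 = 0.9187 = 91.87%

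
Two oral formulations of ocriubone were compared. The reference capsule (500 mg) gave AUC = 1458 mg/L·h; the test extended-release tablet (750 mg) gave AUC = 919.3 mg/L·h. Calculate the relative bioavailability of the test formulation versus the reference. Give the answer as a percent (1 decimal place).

F_rel = 42.0%

F_rel = (AUC_test/D_test) / (AUC_ref/D_ref)
      = (919.3/750) / (1458/500)
      = 1.22573 / 2.916 = 0.4203 = 42.03%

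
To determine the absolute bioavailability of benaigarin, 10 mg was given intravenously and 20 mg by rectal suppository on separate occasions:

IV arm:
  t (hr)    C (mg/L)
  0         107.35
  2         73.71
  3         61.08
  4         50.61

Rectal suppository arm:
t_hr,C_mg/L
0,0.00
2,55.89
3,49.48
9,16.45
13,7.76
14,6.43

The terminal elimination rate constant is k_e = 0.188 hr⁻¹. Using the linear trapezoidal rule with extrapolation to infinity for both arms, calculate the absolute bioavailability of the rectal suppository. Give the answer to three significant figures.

Trapezoidal AUC_0→4 (IV):
  [0→2]: (107.35+73.71)/2 × 2 = 181.06
  [2→3]: (73.71+61.08)/2 × 1 = 67.395
  [3→4]: (61.08+50.61)/2 × 1 = 55.845
  Sum = 304.3 mg/L·hr
IV tail: 50.61/0.188 = 269.202; AUC_iv,0→∞ = 304.3 + 269.202 = 573.502 mg/L·hr
Trapezoidal AUC_0→14 (rectal suppository):
  [0→2]: (0.00+55.89)/2 × 2 = 55.89
  [2→3]: (55.89+49.48)/2 × 1 = 52.685
  [3→9]: (49.48+16.45)/2 × 6 = 197.79
  [9→13]: (16.45+7.76)/2 × 4 = 48.42
  [13→14]: (7.76+6.43)/2 × 1 = 7.095
  Sum = 361.88 mg/L·hr
rectal suppository tail: 6.43/0.188 = 34.202; AUC_ev,0→∞ = 361.88 + 34.202 = 396.082 mg/L·hr
F = (AUC_ev/D_ev)/(AUC_iv/D_iv) = (396.082/20)/(573.502/10) = 19.8041/57.3502 = 0.3453

F = 0.345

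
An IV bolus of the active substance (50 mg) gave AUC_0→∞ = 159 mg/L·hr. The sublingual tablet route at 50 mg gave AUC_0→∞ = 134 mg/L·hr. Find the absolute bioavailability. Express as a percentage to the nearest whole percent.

F = (AUC_ev / D_ev) / (AUC_iv / D_iv)
  = (134/50) / (159/50)
  = 2.68 / 3.18 = 0.8428
  = 84.28%

F = 84%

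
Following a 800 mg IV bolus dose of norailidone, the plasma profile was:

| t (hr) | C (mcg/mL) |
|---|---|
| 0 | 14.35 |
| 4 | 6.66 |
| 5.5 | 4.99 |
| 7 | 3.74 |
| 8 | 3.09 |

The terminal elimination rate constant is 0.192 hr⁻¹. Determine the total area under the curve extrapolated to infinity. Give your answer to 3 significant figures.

Trapezoidal AUC_0→8:
  [0→4]: (14.35+6.66)/2 × 4 = 42.02
  [4→5.5]: (6.66+4.99)/2 × 1.5 = 8.7375
  [5.5→7]: (4.99+3.74)/2 × 1.5 = 6.5475
  [7→8]: (3.74+3.09)/2 × 1 = 3.415
  Sum = 60.72 mcg/mL·hr
Extrapolated tail: C_last / k_e = 3.09 / 0.192 = 16.094
AUC_0→∞ = 60.72 + 16.094 = 76.814 mcg/mL·hr

AUC = 76.8 mcg/mL·hr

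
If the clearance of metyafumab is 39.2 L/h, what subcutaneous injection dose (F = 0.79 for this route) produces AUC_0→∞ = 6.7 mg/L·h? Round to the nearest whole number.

Dose = CL × AUC_0→∞ / F
     = 39.2 × 6.7 / 0.79 = 332.456 mg

Dose = 332 mg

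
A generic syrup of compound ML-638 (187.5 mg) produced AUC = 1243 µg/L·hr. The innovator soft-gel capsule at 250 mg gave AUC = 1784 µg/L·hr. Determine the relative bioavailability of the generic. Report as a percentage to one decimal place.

F_rel = 92.9%

F_rel = (AUC_test/D_test) / (AUC_ref/D_ref)
      = (1243/187.5) / (1784/250)
      = 6.62933 / 7.136 = 0.9290 = 92.90%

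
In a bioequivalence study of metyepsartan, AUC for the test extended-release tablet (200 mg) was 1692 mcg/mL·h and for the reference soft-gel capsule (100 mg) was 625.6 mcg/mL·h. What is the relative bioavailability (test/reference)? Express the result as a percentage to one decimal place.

F_rel = (AUC_test/D_test) / (AUC_ref/D_ref)
      = (1692/200) / (625.6/100)
      = 8.46 / 6.256 = 1.3523 = 135.23%

F_rel = 135.2%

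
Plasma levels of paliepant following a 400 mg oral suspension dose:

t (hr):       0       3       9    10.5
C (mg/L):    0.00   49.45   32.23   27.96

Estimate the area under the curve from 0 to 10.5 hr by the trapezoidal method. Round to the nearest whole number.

Trapezoidal AUC_0→10.5:
  [0→3]: (0.00+49.45)/2 × 3 = 74.175
  [3→9]: (49.45+32.23)/2 × 6 = 245.04
  [9→10.5]: (32.23+27.96)/2 × 1.5 = 45.1425
  Sum = 364.3575 mg/L·hr

AUC = 364 mg/L·hr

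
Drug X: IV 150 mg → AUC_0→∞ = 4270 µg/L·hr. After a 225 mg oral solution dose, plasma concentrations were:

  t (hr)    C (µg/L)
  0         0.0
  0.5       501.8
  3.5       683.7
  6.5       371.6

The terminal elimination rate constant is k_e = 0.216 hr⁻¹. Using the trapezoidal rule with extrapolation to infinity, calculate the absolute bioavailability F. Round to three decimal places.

Trapezoidal AUC_0→6.5 (oral solution):
  [0→0.5]: (0.0+501.8)/2 × 0.5 = 125.45
  [0.5→3.5]: (501.8+683.7)/2 × 3 = 1778.25
  [3.5→6.5]: (683.7+371.6)/2 × 3 = 1582.95
  Sum = 3486.65 µg/L·hr
Tail: C_last/k_e = 371.6/0.216 = 1720.370
AUC_0→∞ (oral solution) = 3486.65 + 1720.370 = 5207.02 µg/L·hr
F = (AUC_ev/D_ev)/(AUC_iv/D_iv) = (5207.02/225)/(4270/150) = 23.1423/28.4667 = 0.8130

F = 0.813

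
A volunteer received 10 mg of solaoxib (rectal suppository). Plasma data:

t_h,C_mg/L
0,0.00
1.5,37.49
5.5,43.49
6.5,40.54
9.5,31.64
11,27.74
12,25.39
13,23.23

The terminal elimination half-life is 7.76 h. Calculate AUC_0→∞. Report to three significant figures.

AUC = 696 mg/L·h

Trapezoidal AUC_0→13:
  [0→1.5]: (0.00+37.49)/2 × 1.5 = 28.1175
  [1.5→5.5]: (37.49+43.49)/2 × 4 = 161.96
  [5.5→6.5]: (43.49+40.54)/2 × 1 = 42.015
  [6.5→9.5]: (40.54+31.64)/2 × 3 = 108.27
  [9.5→11]: (31.64+27.74)/2 × 1.5 = 44.535
  [11→12]: (27.74+25.39)/2 × 1 = 26.565
  [12→13]: (25.39+23.23)/2 × 1 = 24.31
  Sum = 435.7725 mg/L·h
k_e = ln2 / t½ = 0.693147 / 7.76 = 0.0893 h^-1
Extrapolated tail: C_last / k_e = 23.23 / 0.0893 = 260.134
AUC_0→∞ = 435.7725 + 260.134 = 695.9065 mg/L·h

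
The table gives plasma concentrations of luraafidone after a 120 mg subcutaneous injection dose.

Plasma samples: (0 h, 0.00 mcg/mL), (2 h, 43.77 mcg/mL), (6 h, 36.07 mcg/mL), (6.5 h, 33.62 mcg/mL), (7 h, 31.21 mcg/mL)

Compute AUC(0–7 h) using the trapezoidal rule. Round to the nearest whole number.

Trapezoidal AUC_0→7:
  [0→2]: (0.00+43.77)/2 × 2 = 43.77
  [2→6]: (43.77+36.07)/2 × 4 = 159.68
  [6→6.5]: (36.07+33.62)/2 × 0.5 = 17.4225
  [6.5→7]: (33.62+31.21)/2 × 0.5 = 16.2075
  Sum = 237.08 mcg/mL·h

AUC = 237 mcg/mL·h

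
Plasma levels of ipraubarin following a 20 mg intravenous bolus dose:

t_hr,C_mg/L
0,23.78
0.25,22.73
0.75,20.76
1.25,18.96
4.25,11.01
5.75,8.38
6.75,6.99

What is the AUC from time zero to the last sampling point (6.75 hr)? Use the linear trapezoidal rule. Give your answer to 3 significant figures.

Trapezoidal AUC_0→6.75:
  [0→0.25]: (23.78+22.73)/2 × 0.25 = 5.81375
  [0.25→0.75]: (22.73+20.76)/2 × 0.5 = 10.8725
  [0.75→1.25]: (20.76+18.96)/2 × 0.5 = 9.93
  [1.25→4.25]: (18.96+11.01)/2 × 3 = 44.955
  [4.25→5.75]: (11.01+8.38)/2 × 1.5 = 14.5425
  [5.75→6.75]: (8.38+6.99)/2 × 1 = 7.685
  Sum = 93.79875 mg/L·hr

AUC = 93.8 mg/L·hr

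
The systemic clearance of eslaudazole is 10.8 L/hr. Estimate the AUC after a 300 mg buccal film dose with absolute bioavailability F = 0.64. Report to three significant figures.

AUC_0→∞ = F × Dose / CL
        = 0.64 × 300 / 10.8 = 17.7778 mg/L·hr

AUC = 17.8 mg/L·hr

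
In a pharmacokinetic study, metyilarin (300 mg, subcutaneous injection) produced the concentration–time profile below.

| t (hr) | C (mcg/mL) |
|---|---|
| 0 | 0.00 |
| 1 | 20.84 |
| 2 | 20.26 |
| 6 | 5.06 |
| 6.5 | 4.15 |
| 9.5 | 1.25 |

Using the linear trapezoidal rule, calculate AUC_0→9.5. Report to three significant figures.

AUC = 92.0 mcg/mL·hr

Trapezoidal AUC_0→9.5:
  [0→1]: (0.00+20.84)/2 × 1 = 10.42
  [1→2]: (20.84+20.26)/2 × 1 = 20.55
  [2→6]: (20.26+5.06)/2 × 4 = 50.64
  [6→6.5]: (5.06+4.15)/2 × 0.5 = 2.3025
  [6.5→9.5]: (4.15+1.25)/2 × 3 = 8.1
  Sum = 92.0125 mcg/mL·hr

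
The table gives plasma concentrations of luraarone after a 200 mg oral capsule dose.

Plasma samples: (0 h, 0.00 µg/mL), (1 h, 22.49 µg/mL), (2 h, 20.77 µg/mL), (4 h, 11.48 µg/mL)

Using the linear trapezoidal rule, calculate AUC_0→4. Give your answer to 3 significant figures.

Trapezoidal AUC_0→4:
  [0→1]: (0.00+22.49)/2 × 1 = 11.245
  [1→2]: (22.49+20.77)/2 × 1 = 21.63
  [2→4]: (20.77+11.48)/2 × 2 = 32.25
  Sum = 65.125 µg/mL·h

AUC = 65.1 µg/mL·h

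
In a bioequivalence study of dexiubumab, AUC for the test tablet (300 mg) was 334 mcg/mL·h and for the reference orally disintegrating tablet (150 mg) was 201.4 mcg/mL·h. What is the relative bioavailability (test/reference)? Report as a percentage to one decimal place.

F_rel = (AUC_test/D_test) / (AUC_ref/D_ref)
      = (334/300) / (201.4/150)
      = 1.11333 / 1.34267 = 0.8292 = 82.92%

F_rel = 82.9%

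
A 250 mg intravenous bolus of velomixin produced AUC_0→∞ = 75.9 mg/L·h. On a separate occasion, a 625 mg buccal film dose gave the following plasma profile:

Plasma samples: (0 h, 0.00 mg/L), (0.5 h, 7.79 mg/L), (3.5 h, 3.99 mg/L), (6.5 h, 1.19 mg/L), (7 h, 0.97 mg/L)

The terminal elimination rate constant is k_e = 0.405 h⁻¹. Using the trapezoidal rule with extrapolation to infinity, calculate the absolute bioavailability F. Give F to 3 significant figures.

Trapezoidal AUC_0→7 (buccal film):
  [0→0.5]: (0.00+7.79)/2 × 0.5 = 1.9475
  [0.5→3.5]: (7.79+3.99)/2 × 3 = 17.67
  [3.5→6.5]: (3.99+1.19)/2 × 3 = 7.77
  [6.5→7]: (1.19+0.97)/2 × 0.5 = 0.54
  Sum = 27.9275 mg/L·h
Tail: C_last/k_e = 0.97/0.405 = 2.395
AUC_0→∞ (buccal film) = 27.9275 + 2.395 = 30.3225 mg/L·h
F = (AUC_ev/D_ev)/(AUC_iv/D_iv) = (30.3225/625)/(75.9/250) = 0.048516/0.3036 = 0.1598

F = 0.160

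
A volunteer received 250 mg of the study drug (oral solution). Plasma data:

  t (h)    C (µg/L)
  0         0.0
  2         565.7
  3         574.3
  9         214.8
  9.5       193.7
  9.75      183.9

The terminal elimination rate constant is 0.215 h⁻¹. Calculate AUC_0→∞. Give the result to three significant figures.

Trapezoidal AUC_0→9.75:
  [0→2]: (0.0+565.7)/2 × 2 = 565.7
  [2→3]: (565.7+574.3)/2 × 1 = 570.0
  [3→9]: (574.3+214.8)/2 × 6 = 2367.3
  [9→9.5]: (214.8+193.7)/2 × 0.5 = 102.125
  [9.5→9.75]: (193.7+183.9)/2 × 0.25 = 47.2
  Sum = 3652.325 µg/L·h
Extrapolated tail: C_last / k_e = 183.9 / 0.215 = 855.349
AUC_0→∞ = 3652.325 + 855.349 = 4507.674 µg/L·h

AUC = 4510 µg/L·h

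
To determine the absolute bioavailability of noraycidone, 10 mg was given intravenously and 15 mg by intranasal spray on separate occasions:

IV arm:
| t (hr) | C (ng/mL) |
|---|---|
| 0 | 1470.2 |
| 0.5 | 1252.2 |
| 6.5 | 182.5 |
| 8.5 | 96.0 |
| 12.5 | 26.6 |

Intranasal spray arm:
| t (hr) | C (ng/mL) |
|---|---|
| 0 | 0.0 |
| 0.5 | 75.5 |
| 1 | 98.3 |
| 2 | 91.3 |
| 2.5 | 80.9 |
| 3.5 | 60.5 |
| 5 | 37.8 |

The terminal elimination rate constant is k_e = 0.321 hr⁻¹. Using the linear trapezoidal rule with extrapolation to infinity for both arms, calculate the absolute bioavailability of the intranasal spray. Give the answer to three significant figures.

F = 0.0551

Trapezoidal AUC_0→12.5 (IV):
  [0→0.5]: (1470.2+1252.2)/2 × 0.5 = 680.6
  [0.5→6.5]: (1252.2+182.5)/2 × 6 = 4304.1
  [6.5→8.5]: (182.5+96.0)/2 × 2 = 278.5
  [8.5→12.5]: (96.0+26.6)/2 × 4 = 245.2
  Sum = 5508.4 ng/mL·hr
IV tail: 26.6/0.321 = 82.866; AUC_iv,0→∞ = 5508.4 + 82.866 = 5591.266 ng/mL·hr
Trapezoidal AUC_0→5 (intranasal spray):
  [0→0.5]: (0.0+75.5)/2 × 0.5 = 18.875
  [0.5→1]: (75.5+98.3)/2 × 0.5 = 43.45
  [1→2]: (98.3+91.3)/2 × 1 = 94.8
  [2→2.5]: (91.3+80.9)/2 × 0.5 = 43.05
  [2.5→3.5]: (80.9+60.5)/2 × 1 = 70.7
  [3.5→5]: (60.5+37.8)/2 × 1.5 = 73.725
  Sum = 344.6 ng/mL·hr
intranasal spray tail: 37.8/0.321 = 117.757; AUC_ev,0→∞ = 344.6 + 117.757 = 462.357 ng/mL·hr
F = (AUC_ev/D_ev)/(AUC_iv/D_iv) = (462.357/15)/(5591.266/10) = 30.8238/559.1266 = 0.0551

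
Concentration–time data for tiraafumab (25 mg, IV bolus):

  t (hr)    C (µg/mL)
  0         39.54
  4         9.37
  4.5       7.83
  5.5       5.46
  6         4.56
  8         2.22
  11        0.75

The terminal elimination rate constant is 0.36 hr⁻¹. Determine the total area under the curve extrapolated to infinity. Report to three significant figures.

AUC = 125 µg/mL·hr

Trapezoidal AUC_0→11:
  [0→4]: (39.54+9.37)/2 × 4 = 97.82
  [4→4.5]: (9.37+7.83)/2 × 0.5 = 4.3
  [4.5→5.5]: (7.83+5.46)/2 × 1 = 6.645
  [5.5→6]: (5.46+4.56)/2 × 0.5 = 2.505
  [6→8]: (4.56+2.22)/2 × 2 = 6.78
  [8→11]: (2.22+0.75)/2 × 3 = 4.455
  Sum = 122.505 µg/mL·hr
Extrapolated tail: C_last / k_e = 0.75 / 0.36 = 2.083
AUC_0→∞ = 122.505 + 2.083 = 124.588 µg/mL·hr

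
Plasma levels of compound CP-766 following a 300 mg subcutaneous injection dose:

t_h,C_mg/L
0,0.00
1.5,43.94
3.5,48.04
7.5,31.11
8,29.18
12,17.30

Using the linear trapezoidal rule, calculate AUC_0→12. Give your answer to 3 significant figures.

Trapezoidal AUC_0→12:
  [0→1.5]: (0.00+43.94)/2 × 1.5 = 32.955
  [1.5→3.5]: (43.94+48.04)/2 × 2 = 91.98
  [3.5→7.5]: (48.04+31.11)/2 × 4 = 158.3
  [7.5→8]: (31.11+29.18)/2 × 0.5 = 15.0725
  [8→12]: (29.18+17.30)/2 × 4 = 92.96
  Sum = 391.2675 mg/L·h

AUC = 391 mg/L·h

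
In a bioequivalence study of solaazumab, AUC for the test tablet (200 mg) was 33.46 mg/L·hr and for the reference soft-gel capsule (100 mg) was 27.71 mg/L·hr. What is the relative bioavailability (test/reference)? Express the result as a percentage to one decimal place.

F_rel = (AUC_test/D_test) / (AUC_ref/D_ref)
      = (33.46/200) / (27.71/100)
      = 0.1673 / 0.2771 = 0.6038 = 60.38%

F_rel = 60.4%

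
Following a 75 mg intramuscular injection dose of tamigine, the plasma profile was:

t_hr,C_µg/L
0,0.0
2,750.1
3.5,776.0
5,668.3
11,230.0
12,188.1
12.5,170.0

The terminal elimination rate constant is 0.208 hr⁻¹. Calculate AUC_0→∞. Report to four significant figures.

AUC = 6789 µg/L·hr

Trapezoidal AUC_0→12.5:
  [0→2]: (0.0+750.1)/2 × 2 = 750.1
  [2→3.5]: (750.1+776.0)/2 × 1.5 = 1144.575
  [3.5→5]: (776.0+668.3)/2 × 1.5 = 1083.225
  [5→11]: (668.3+230.0)/2 × 6 = 2694.9
  [11→12]: (230.0+188.1)/2 × 1 = 209.05
  [12→12.5]: (188.1+170.0)/2 × 0.5 = 89.525
  Sum = 5971.375 µg/L·hr
Extrapolated tail: C_last / k_e = 170.0 / 0.208 = 817.308
AUC_0→∞ = 5971.375 + 817.308 = 6788.683 µg/L·hr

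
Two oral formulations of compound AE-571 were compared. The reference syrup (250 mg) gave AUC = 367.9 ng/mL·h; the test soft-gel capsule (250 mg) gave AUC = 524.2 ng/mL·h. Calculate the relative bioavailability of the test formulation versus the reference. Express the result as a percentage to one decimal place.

F_rel = (AUC_test/D_test) / (AUC_ref/D_ref)
      = (524.2/250) / (367.9/250)
      = 2.0968 / 1.4716 = 1.4248 = 142.48%

F_rel = 142.5%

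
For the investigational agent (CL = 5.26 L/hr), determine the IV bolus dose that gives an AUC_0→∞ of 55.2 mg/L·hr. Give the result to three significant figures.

Dose_iv = CL × AUC_0→∞
     = 5.26 × 55.2 = 290.352 mg

Dose = 290 mg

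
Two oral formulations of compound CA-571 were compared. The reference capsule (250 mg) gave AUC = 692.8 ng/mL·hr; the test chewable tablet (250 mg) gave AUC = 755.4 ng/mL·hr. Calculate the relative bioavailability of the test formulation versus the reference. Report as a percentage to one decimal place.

F_rel = (AUC_test/D_test) / (AUC_ref/D_ref)
      = (755.4/250) / (692.8/250)
      = 3.0216 / 2.7712 = 1.0904 = 109.04%

F_rel = 109.0%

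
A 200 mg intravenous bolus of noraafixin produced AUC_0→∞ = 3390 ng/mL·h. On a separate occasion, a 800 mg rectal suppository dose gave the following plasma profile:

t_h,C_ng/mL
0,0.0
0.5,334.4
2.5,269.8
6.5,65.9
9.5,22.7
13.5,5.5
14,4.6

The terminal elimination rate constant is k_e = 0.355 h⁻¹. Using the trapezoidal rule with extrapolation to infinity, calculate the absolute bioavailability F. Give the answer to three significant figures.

F = 0.115

Trapezoidal AUC_0→14 (rectal suppository):
  [0→0.5]: (0.0+334.4)/2 × 0.5 = 83.6
  [0.5→2.5]: (334.4+269.8)/2 × 2 = 604.2
  [2.5→6.5]: (269.8+65.9)/2 × 4 = 671.4
  [6.5→9.5]: (65.9+22.7)/2 × 3 = 132.9
  [9.5→13.5]: (22.7+5.5)/2 × 4 = 56.4
  [13.5→14]: (5.5+4.6)/2 × 0.5 = 2.525
  Sum = 1551.025 ng/mL·h
Tail: C_last/k_e = 4.6/0.355 = 12.958
AUC_0→∞ (rectal suppository) = 1551.025 + 12.958 = 1563.983 ng/mL·h
F = (AUC_ev/D_ev)/(AUC_iv/D_iv) = (1563.983/800)/(3390/200) = 1.95498/16.95 = 0.1153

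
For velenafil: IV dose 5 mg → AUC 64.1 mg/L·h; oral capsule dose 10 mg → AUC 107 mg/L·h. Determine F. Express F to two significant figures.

F = 0.83

F = (AUC_ev / D_ev) / (AUC_iv / D_iv)
  = (107/10) / (64.1/5)
  = 10.7 / 12.82 = 0.8346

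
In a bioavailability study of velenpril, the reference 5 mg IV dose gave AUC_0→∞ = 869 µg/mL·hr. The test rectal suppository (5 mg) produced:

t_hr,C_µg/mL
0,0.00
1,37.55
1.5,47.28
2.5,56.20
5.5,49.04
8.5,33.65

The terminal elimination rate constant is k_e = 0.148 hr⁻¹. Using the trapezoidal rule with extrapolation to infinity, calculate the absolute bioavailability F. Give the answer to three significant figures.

Trapezoidal AUC_0→8.5 (rectal suppository):
  [0→1]: (0.00+37.55)/2 × 1 = 18.775
  [1→1.5]: (37.55+47.28)/2 × 0.5 = 21.2075
  [1.5→2.5]: (47.28+56.20)/2 × 1 = 51.74
  [2.5→5.5]: (56.20+49.04)/2 × 3 = 157.86
  [5.5→8.5]: (49.04+33.65)/2 × 3 = 124.035
  Sum = 373.6175 µg/mL·hr
Tail: C_last/k_e = 33.65/0.148 = 227.365
AUC_0→∞ (rectal suppository) = 373.6175 + 227.365 = 600.9825 µg/mL·hr
F = (AUC_ev/D_ev)/(AUC_iv/D_iv) = (600.9825/5)/(869/5) = 120.1965/173.8 = 0.6916

F = 0.692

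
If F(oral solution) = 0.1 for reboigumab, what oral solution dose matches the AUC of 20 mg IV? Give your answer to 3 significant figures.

For equal systemic exposure: F × D_ev = D_iv
D_ev = D_iv / F = 20 / 0.1 = 200 mg

D_oral = 200 mg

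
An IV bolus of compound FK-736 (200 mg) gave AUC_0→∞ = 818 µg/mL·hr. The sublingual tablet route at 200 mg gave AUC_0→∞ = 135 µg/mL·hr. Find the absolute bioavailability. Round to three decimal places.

F = 0.165

F = (AUC_ev / D_ev) / (AUC_iv / D_iv)
  = (135/200) / (818/200)
  = 0.675 / 4.09 = 0.1650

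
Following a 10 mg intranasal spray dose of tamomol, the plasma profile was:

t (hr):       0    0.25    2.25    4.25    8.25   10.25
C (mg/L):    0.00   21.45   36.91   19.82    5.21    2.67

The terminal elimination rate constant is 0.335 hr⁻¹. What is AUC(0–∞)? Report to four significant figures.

Trapezoidal AUC_0→10.25:
  [0→0.25]: (0.00+21.45)/2 × 0.25 = 2.68125
  [0.25→2.25]: (21.45+36.91)/2 × 2 = 58.36
  [2.25→4.25]: (36.91+19.82)/2 × 2 = 56.73
  [4.25→8.25]: (19.82+5.21)/2 × 4 = 50.06
  [8.25→10.25]: (5.21+2.67)/2 × 2 = 7.88
  Sum = 175.71125 mg/L·hr
Extrapolated tail: C_last / k_e = 2.67 / 0.335 = 7.970
AUC_0→∞ = 175.71125 + 7.970 = 183.68125 mg/L·hr

AUC = 183.7 mg/L·hr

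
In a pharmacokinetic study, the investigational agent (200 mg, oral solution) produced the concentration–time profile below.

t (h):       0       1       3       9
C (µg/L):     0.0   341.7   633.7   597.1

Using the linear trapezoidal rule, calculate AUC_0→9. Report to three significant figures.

AUC = 4840 µg/L·h

Trapezoidal AUC_0→9:
  [0→1]: (0.0+341.7)/2 × 1 = 170.85
  [1→3]: (341.7+633.7)/2 × 2 = 975.4
  [3→9]: (633.7+597.1)/2 × 6 = 3692.4
  Sum = 4838.65 µg/L·h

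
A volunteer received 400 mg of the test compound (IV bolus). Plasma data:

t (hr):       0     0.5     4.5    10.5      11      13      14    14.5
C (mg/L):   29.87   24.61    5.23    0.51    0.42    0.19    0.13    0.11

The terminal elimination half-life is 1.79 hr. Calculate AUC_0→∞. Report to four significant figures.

AUC = 91.87 mg/L·hr

Trapezoidal AUC_0→14.5:
  [0→0.5]: (29.87+24.61)/2 × 0.5 = 13.62
  [0.5→4.5]: (24.61+5.23)/2 × 4 = 59.68
  [4.5→10.5]: (5.23+0.51)/2 × 6 = 17.22
  [10.5→11]: (0.51+0.42)/2 × 0.5 = 0.2325
  [11→13]: (0.42+0.19)/2 × 2 = 0.61
  [13→14]: (0.19+0.13)/2 × 1 = 0.16
  [14→14.5]: (0.13+0.11)/2 × 0.5 = 0.06
  Sum = 91.5825 mg/L·hr
k_e = ln2 / t½ = 0.693147 / 1.79 = 0.3872 hr^-1
Extrapolated tail: C_last / k_e = 0.11 / 0.3872 = 0.284
AUC_0→∞ = 91.5825 + 0.284 = 91.8665 mg/L·hr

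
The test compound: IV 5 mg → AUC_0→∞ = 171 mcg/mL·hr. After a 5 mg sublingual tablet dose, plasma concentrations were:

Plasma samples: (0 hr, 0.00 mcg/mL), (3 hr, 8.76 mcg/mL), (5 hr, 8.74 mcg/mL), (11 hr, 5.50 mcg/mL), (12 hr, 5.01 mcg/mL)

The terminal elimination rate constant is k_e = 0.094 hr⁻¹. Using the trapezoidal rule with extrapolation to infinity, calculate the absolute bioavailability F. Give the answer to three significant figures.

Trapezoidal AUC_0→12 (sublingual tablet):
  [0→3]: (0.00+8.76)/2 × 3 = 13.14
  [3→5]: (8.76+8.74)/2 × 2 = 17.5
  [5→11]: (8.74+5.50)/2 × 6 = 42.72
  [11→12]: (5.50+5.01)/2 × 1 = 5.255
  Sum = 78.615 mcg/mL·hr
Tail: C_last/k_e = 5.01/0.094 = 53.298
AUC_0→∞ (sublingual tablet) = 78.615 + 53.298 = 131.913 mcg/mL·hr
F = (AUC_ev/D_ev)/(AUC_iv/D_iv) = (131.913/5)/(171/5) = 26.3826/34.2 = 0.7714

F = 0.771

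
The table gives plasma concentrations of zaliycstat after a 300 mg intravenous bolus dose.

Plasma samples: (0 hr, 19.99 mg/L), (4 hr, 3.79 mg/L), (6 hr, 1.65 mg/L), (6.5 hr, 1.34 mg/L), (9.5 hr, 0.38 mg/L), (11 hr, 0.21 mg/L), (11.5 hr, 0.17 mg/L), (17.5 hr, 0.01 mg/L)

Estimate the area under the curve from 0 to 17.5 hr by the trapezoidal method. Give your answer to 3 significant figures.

Trapezoidal AUC_0→17.5:
  [0→4]: (19.99+3.79)/2 × 4 = 47.56
  [4→6]: (3.79+1.65)/2 × 2 = 5.44
  [6→6.5]: (1.65+1.34)/2 × 0.5 = 0.7475
  [6.5→9.5]: (1.34+0.38)/2 × 3 = 2.58
  [9.5→11]: (0.38+0.21)/2 × 1.5 = 0.4425
  [11→11.5]: (0.21+0.17)/2 × 0.5 = 0.095
  [11.5→17.5]: (0.17+0.01)/2 × 6 = 0.54
  Sum = 57.405 mg/L·hr

AUC = 57.4 mg/L·hr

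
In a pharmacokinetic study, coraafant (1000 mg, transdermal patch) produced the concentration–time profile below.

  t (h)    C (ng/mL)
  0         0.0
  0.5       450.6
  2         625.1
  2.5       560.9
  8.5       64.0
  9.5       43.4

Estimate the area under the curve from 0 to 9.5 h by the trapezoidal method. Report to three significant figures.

Trapezoidal AUC_0→9.5:
  [0→0.5]: (0.0+450.6)/2 × 0.5 = 112.65
  [0.5→2]: (450.6+625.1)/2 × 1.5 = 806.775
  [2→2.5]: (625.1+560.9)/2 × 0.5 = 296.5
  [2.5→8.5]: (560.9+64.0)/2 × 6 = 1874.7
  [8.5→9.5]: (64.0+43.4)/2 × 1 = 53.7
  Sum = 3144.325 ng/mL·h

AUC = 3140 ng/mL·h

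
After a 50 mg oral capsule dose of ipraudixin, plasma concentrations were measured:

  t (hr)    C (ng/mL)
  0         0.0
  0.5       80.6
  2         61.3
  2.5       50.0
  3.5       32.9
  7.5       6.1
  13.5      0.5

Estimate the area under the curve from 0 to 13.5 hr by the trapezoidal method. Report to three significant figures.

AUC = 294 ng/mL·hr

Trapezoidal AUC_0→13.5:
  [0→0.5]: (0.0+80.6)/2 × 0.5 = 20.15
  [0.5→2]: (80.6+61.3)/2 × 1.5 = 106.425
  [2→2.5]: (61.3+50.0)/2 × 0.5 = 27.825
  [2.5→3.5]: (50.0+32.9)/2 × 1 = 41.45
  [3.5→7.5]: (32.9+6.1)/2 × 4 = 78.0
  [7.5→13.5]: (6.1+0.5)/2 × 6 = 19.8
  Sum = 293.65 ng/mL·hr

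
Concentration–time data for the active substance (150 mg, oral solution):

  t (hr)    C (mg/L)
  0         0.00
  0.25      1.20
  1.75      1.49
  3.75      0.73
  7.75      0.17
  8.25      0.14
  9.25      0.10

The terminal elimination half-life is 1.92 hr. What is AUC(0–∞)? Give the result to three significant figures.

Trapezoidal AUC_0→9.25:
  [0→0.25]: (0.00+1.20)/2 × 0.25 = 0.15
  [0.25→1.75]: (1.20+1.49)/2 × 1.5 = 2.0175
  [1.75→3.75]: (1.49+0.73)/2 × 2 = 2.22
  [3.75→7.75]: (0.73+0.17)/2 × 4 = 1.8
  [7.75→8.25]: (0.17+0.14)/2 × 0.5 = 0.0775
  [8.25→9.25]: (0.14+0.10)/2 × 1 = 0.12
  Sum = 6.385 mg/L·hr
k_e = ln2 / t½ = 0.693147 / 1.92 = 0.3610 hr^-1
Extrapolated tail: C_last / k_e = 0.10 / 0.361 = 0.277
AUC_0→∞ = 6.385 + 0.277 = 6.662 mg/L·hr

AUC = 6.66 mg/L·hr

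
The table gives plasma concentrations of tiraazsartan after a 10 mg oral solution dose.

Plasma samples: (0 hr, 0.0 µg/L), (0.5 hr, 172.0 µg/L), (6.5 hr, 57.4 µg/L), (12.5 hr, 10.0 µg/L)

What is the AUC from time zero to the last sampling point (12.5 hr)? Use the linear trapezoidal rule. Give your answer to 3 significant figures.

Trapezoidal AUC_0→12.5:
  [0→0.5]: (0.0+172.0)/2 × 0.5 = 43.0
  [0.5→6.5]: (172.0+57.4)/2 × 6 = 688.2
  [6.5→12.5]: (57.4+10.0)/2 × 6 = 202.2
  Sum = 933.4 µg/L·hr

AUC = 933 µg/L·hr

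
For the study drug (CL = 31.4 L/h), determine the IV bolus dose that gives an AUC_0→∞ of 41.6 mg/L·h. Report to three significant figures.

Dose = 1310 mg

Dose_iv = CL × AUC_0→∞
     = 31.4 × 41.6 = 1306.24 mg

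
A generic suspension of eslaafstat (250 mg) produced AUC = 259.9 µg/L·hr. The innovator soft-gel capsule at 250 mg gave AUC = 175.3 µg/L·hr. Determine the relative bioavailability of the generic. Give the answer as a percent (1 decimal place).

F_rel = (AUC_test/D_test) / (AUC_ref/D_ref)
      = (259.9/250) / (175.3/250)
      = 1.0396 / 0.7012 = 1.4826 = 148.26%

F_rel = 148.3%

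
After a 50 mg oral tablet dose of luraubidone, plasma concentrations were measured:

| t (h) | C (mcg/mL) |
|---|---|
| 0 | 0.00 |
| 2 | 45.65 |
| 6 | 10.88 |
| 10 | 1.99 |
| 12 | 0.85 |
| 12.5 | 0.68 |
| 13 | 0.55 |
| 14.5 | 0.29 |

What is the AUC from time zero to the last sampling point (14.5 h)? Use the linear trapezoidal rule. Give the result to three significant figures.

Trapezoidal AUC_0→14.5:
  [0→2]: (0.00+45.65)/2 × 2 = 45.65
  [2→6]: (45.65+10.88)/2 × 4 = 113.06
  [6→10]: (10.88+1.99)/2 × 4 = 25.74
  [10→12]: (1.99+0.85)/2 × 2 = 2.84
  [12→12.5]: (0.85+0.68)/2 × 0.5 = 0.3825
  [12.5→13]: (0.68+0.55)/2 × 0.5 = 0.3075
  [13→14.5]: (0.55+0.29)/2 × 1.5 = 0.63
  Sum = 188.61 mcg/mL·h

AUC = 189 mcg/mL·h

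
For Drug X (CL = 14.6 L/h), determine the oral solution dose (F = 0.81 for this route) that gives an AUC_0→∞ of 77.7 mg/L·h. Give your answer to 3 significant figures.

Dose = 1400 mg

Dose = CL × AUC_0→∞ / F
     = 14.6 × 77.7 / 0.81 = 1400.52 mg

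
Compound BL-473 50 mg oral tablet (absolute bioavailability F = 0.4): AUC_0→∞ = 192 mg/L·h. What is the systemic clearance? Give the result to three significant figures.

CL = F × Dose / AUC_0→∞
   = 0.4 × 50 / 192 = 0.104167 L/h

CL = 0.104 L/h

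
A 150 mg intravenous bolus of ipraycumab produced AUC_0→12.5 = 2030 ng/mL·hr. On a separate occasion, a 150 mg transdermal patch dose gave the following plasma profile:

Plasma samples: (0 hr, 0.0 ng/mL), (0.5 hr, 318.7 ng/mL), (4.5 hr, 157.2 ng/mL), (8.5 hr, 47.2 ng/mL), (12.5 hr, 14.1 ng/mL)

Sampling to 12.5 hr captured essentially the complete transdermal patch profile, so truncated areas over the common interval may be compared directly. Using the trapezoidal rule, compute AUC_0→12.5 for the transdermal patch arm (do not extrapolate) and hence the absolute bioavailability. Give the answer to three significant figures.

Trapezoidal AUC_0→12.5 (transdermal patch):
  [0→0.5]: (0.0+318.7)/2 × 0.5 = 79.675
  [0.5→4.5]: (318.7+157.2)/2 × 4 = 951.8
  [4.5→8.5]: (157.2+47.2)/2 × 4 = 408.8
  [8.5→12.5]: (47.2+14.1)/2 × 4 = 122.6
  Sum = 1562.875 ng/mL·hr
F = (AUC_ev/D_ev)/(AUC_iv/D_iv) = (1562.875/150)/(2030/150) = 10.4192/13.5333 = 0.7699

F = 0.770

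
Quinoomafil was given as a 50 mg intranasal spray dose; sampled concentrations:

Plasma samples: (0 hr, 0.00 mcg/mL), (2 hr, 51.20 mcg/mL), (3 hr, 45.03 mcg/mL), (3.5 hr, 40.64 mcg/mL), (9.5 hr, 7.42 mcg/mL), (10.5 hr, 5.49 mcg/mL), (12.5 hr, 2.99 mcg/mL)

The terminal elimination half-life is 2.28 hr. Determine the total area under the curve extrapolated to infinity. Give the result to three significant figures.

AUC = 290 mcg/mL·hr

Trapezoidal AUC_0→12.5:
  [0→2]: (0.00+51.20)/2 × 2 = 51.2
  [2→3]: (51.20+45.03)/2 × 1 = 48.115
  [3→3.5]: (45.03+40.64)/2 × 0.5 = 21.4175
  [3.5→9.5]: (40.64+7.42)/2 × 6 = 144.18
  [9.5→10.5]: (7.42+5.49)/2 × 1 = 6.455
  [10.5→12.5]: (5.49+2.99)/2 × 2 = 8.48
  Sum = 279.8475 mcg/mL·hr
k_e = ln2 / t½ = 0.693147 / 2.28 = 0.3040 hr^-1
Extrapolated tail: C_last / k_e = 2.99 / 0.304 = 9.836
AUC_0→∞ = 279.8475 + 9.836 = 289.6835 mcg/mL·hr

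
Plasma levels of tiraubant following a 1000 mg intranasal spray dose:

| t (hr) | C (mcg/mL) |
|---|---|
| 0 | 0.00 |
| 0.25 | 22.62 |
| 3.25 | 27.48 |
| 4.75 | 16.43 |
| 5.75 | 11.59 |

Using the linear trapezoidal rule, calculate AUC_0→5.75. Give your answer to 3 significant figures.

Trapezoidal AUC_0→5.75:
  [0→0.25]: (0.00+22.62)/2 × 0.25 = 2.8275
  [0.25→3.25]: (22.62+27.48)/2 × 3 = 75.15
  [3.25→4.75]: (27.48+16.43)/2 × 1.5 = 32.9325
  [4.75→5.75]: (16.43+11.59)/2 × 1 = 14.01
  Sum = 124.92 mcg/mL·hr

AUC = 125 mcg/mL·hr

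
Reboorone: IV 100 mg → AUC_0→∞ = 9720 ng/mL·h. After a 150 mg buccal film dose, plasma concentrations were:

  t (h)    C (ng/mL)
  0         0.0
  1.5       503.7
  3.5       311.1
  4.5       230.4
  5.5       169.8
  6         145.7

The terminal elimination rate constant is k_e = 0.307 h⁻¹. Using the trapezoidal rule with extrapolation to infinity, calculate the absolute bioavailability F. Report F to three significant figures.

Trapezoidal AUC_0→6 (buccal film):
  [0→1.5]: (0.0+503.7)/2 × 1.5 = 377.775
  [1.5→3.5]: (503.7+311.1)/2 × 2 = 814.8
  [3.5→4.5]: (311.1+230.4)/2 × 1 = 270.75
  [4.5→5.5]: (230.4+169.8)/2 × 1 = 200.1
  [5.5→6]: (169.8+145.7)/2 × 0.5 = 78.875
  Sum = 1742.3 ng/mL·h
Tail: C_last/k_e = 145.7/0.307 = 474.593
AUC_0→∞ (buccal film) = 1742.3 + 474.593 = 2216.893 ng/mL·h
F = (AUC_ev/D_ev)/(AUC_iv/D_iv) = (2216.893/150)/(9720/100) = 14.7793/97.2 = 0.1521

F = 0.152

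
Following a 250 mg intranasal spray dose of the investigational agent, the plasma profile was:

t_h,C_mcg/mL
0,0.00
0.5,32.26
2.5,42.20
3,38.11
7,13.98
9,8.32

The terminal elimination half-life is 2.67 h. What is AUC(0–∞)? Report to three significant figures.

Trapezoidal AUC_0→9:
  [0→0.5]: (0.00+32.26)/2 × 0.5 = 8.065
  [0.5→2.5]: (32.26+42.20)/2 × 2 = 74.46
  [2.5→3]: (42.20+38.11)/2 × 0.5 = 20.0775
  [3→7]: (38.11+13.98)/2 × 4 = 104.18
  [7→9]: (13.98+8.32)/2 × 2 = 22.3
  Sum = 229.0825 mcg/mL·h
k_e = ln2 / t½ = 0.693147 / 2.67 = 0.2596 h^-1
Extrapolated tail: C_last / k_e = 8.32 / 0.2596 = 32.049
AUC_0→∞ = 229.0825 + 32.049 = 261.1315 mcg/mL·h

AUC = 261 mcg/mL·h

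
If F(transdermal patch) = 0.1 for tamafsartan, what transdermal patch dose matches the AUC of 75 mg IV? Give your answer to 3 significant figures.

For equal systemic exposure: F × D_ev = D_iv
D_ev = D_iv / F = 75 / 0.1 = 750 mg

D_transdermal = 750 mg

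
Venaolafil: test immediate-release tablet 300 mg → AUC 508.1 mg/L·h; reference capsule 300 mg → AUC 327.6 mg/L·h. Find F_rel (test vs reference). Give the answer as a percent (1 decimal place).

F_rel = (AUC_test/D_test) / (AUC_ref/D_ref)
      = (508.1/300) / (327.6/300)
      = 1.69367 / 1.092 = 1.5510 = 155.10%

F_rel = 155.1%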